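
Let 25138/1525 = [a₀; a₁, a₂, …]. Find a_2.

25138 = 16·1525 + 738   →  a_0 = 16
1525 = 2·738 + 49   →  a_1 = 2
738 = 15·49 + 3   →  a_2 = 15

15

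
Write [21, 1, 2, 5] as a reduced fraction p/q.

347/16

Using pₖ = aₖpₖ₋₁ + pₖ₋₂ and qₖ = aₖqₖ₋₁ + qₖ₋₂:
  k=0: a=21, p=21, q=1
  k=1: a=1, p=22, q=1
  k=2: a=2, p=65, q=3
  k=3: a=5, p=347, q=16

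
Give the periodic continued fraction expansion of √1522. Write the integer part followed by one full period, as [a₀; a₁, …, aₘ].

[39; 78]

a₀ = ⌊√1522⌋ = 39.
With m₀=0, d₀=1 and mₖ₊₁ = dₖaₖ − mₖ, dₖ₊₁ = (n − mₖ₊₁²)/dₖ, aₖ₊₁ = ⌊(a₀+mₖ₊₁)/dₖ₊₁⌋:
  k=1: m=39, d=1, a=78
d=1 and a=2a₀=78 at k=1, so the next step gives (m, d) = (39, 1) again — its k=1 value — and the period has length 1.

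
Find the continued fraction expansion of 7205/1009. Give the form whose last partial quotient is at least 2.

[7; 7, 9, 2, 7]

7205 = 7*1009 + 142
1009 = 7*142 + 15
142 = 9*15 + 7
15 = 2*7 + 1
7 = 7*1 + 0  (stop)
So 7205/1009 = [7; 7, 9, 2, 7].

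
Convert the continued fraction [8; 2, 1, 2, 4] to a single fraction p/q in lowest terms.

293/35

Fold from the inside: start with 4/1.
  2 + 1/4 = 9/4
  1 + 4/9 = 13/9
  2 + 9/13 = 35/13
  8 + 13/35 = 293/35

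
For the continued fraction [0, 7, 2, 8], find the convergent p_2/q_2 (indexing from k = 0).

2/15

Using pₖ = aₖpₖ₋₁ + pₖ₋₂, qₖ = aₖqₖ₋₁ + qₖ₋₂ (with p₋₁=1, p₋₂=0, q₋₁=0, q₋₂=1):
  k=0: a=0, p=0, q=1
  k=1: a=7, p=1, q=7
  k=2: a=2, p=2, q=15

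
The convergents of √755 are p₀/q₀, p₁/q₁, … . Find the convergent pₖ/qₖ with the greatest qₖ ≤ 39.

√755 = [27; 2, 10, 2, 54, …] (period length 4).
Convergents:
  p_0/q_0 = 27/1
  p_1/q_1 = 55/2
  p_2/q_2 = 577/21
  p_3/q_3 = 1209/44
q_2 = 21 ≤ 39 < 44 = q_3, so the answer is 577/21.

577/21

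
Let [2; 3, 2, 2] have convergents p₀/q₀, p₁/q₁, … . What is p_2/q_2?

16/7

Using pₖ = aₖpₖ₋₁ + pₖ₋₂, qₖ = aₖqₖ₋₁ + qₖ₋₂ (with p₋₁=1, p₋₂=0, q₋₁=0, q₋₂=1):
  k=0: a=2, p=2, q=1
  k=1: a=3, p=7, q=3
  k=2: a=2, p=16, q=7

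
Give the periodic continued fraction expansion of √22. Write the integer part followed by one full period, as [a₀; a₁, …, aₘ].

a₀ = ⌊√22⌋ = 4.
With m₀=0, d₀=1 and mₖ₊₁ = dₖaₖ − mₖ, dₖ₊₁ = (n − mₖ₊₁²)/dₖ, aₖ₊₁ = ⌊(a₀+mₖ₊₁)/dₖ₊₁⌋:
  k=1: m=4, d=6, a=1
  k=2: m=2, d=3, a=2
  k=3: m=4, d=2, a=4
  k=4: m=4, d=3, a=2
  k=5: m=2, d=6, a=1
  k=6: m=4, d=1, a=8
d=1 and a=2a₀=8 at k=6, so the next step gives (m, d) = (4, 6) again — its k=1 value — and the period has length 6.

[4; 1, 2, 4, 2, 1, 8]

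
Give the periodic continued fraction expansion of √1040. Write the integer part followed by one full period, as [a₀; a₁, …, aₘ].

a₀ = ⌊√1040⌋ = 32.
With m₀=0, d₀=1 and mₖ₊₁ = dₖaₖ − mₖ, dₖ₊₁ = (n − mₖ₊₁²)/dₖ, aₖ₊₁ = ⌊(a₀+mₖ₊₁)/dₖ₊₁⌋:
  k=1: m=32, d=16, a=4
  k=2: m=32, d=1, a=64
d=1 and a=2a₀=64 at k=2, so the next step gives (m, d) = (32, 16) again — its k=1 value — and the period has length 2.

[32; 4, 64]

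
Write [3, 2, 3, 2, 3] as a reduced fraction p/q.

Fold from the inside: start with 3/1.
  2 + 1/3 = 7/3
  3 + 3/7 = 24/7
  2 + 7/24 = 55/24
  3 + 24/55 = 189/55

189/55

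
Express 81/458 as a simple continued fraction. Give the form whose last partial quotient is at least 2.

[0; 5, 1, 1, 1, 8, 3]

81 = 0×458 + 81
458 = 5×81 + 53
81 = 1×53 + 28
53 = 1×28 + 25
28 = 1×25 + 3
25 = 8×3 + 1
3 = 3×1 + 0  (stop)
So 81/458 = [0; 5, 1, 1, 1, 8, 3].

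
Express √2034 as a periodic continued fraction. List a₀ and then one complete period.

a₀ = ⌊√2034⌋ = 45.

[45; 10, 90]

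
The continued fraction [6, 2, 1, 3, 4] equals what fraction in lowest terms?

Fold from the inside: start with 4/1.
  3 + 1/4 = 13/4
  1 + 4/13 = 17/13
  2 + 13/17 = 47/17
  6 + 17/47 = 299/47

299/47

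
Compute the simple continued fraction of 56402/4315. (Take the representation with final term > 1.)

[13; 14, 18, 17]

56402 = 13*4315 + 307
4315 = 14*307 + 17
307 = 18*17 + 1
17 = 17*1 + 0  (stop)
So 56402/4315 = [13; 14, 18, 17].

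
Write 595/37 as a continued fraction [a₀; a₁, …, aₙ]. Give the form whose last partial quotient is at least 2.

[16; 12, 3]

595 = 16×37 + 3
37 = 12×3 + 1
3 = 3×1 + 0  (stop)
So 595/37 = [16; 12, 3].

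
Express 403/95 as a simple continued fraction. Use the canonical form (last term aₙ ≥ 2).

[4; 4, 7, 1, 2]

403 = 4*95 + 23
95 = 4*23 + 3
23 = 7*3 + 2
3 = 1*2 + 1
2 = 2*1 + 0  (stop)
So 403/95 = [4; 4, 7, 1, 2].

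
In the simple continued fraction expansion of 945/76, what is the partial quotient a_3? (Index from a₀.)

3

945 = 12·76 + 33   →  a_0 = 12
76 = 2·33 + 10   →  a_1 = 2
33 = 3·10 + 3   →  a_2 = 3
10 = 3·3 + 1   →  a_3 = 3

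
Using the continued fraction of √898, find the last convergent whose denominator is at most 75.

√898 = [29; 1, 28, 1, 58, …] (period length 4).
Convergents:
  p_0/q_0 = 29/1
  p_1/q_1 = 30/1
  p_2/q_2 = 869/29
  p_3/q_3 = 899/30
  p_4/q_4 = 53011/1769
q_3 = 30 ≤ 75 < 1769 = q_4, so the answer is 899/30.

899/30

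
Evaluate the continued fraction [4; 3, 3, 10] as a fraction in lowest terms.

Fold from the inside: start with 10/1.
  3 + 1/10 = 31/10
  3 + 10/31 = 103/31
  4 + 31/103 = 443/103

443/103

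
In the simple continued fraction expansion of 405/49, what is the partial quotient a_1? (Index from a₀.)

3

405 = 8·49 + 13   →  a_0 = 8
49 = 3·13 + 10   →  a_1 = 3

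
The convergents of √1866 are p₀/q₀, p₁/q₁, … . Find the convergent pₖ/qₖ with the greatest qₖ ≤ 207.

3067/71

√1866 = [43; 5, 14, 5, 86, …] (period length 4).
Convergents:
  p_0/q_0 = 43/1
  p_1/q_1 = 216/5
  p_2/q_2 = 3067/71
  p_3/q_3 = 15551/360
q_2 = 71 ≤ 207 < 360 = q_3, so the answer is 3067/71.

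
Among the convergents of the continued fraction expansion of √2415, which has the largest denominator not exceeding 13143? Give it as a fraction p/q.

236671/4816

√2415 = [49; 7, 98, …] (period length 2).
Convergents:
  p_0/q_0 = 49/1
  p_1/q_1 = 344/7
  p_2/q_2 = 33761/687
  p_3/q_3 = 236671/4816
  p_4/q_4 = 23227519/472655
q_3 = 4816 ≤ 13143 < 472655 = q_4, so the answer is 236671/4816.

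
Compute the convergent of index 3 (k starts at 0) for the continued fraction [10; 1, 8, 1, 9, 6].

Using pₖ = aₖpₖ₋₁ + pₖ₋₂, qₖ = aₖqₖ₋₁ + qₖ₋₂ (with p₋₁=1, p₋₂=0, q₋₁=0, q₋₂=1):
  k=0: a=10, p=10, q=1
  k=1: a=1, p=11, q=1
  k=2: a=8, p=98, q=9
  k=3: a=1, p=109, q=10

109/10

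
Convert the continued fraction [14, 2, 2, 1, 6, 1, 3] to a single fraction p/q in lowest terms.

Using pₖ = aₖpₖ₋₁ + pₖ₋₂ and qₖ = aₖqₖ₋₁ + qₖ₋₂:
  k=0: a=14, p=14, q=1
  k=1: a=2, p=29, q=2
  k=2: a=2, p=72, q=5
  k=3: a=1, p=101, q=7
  k=4: a=6, p=678, q=47
  k=5: a=1, p=779, q=54
  k=6: a=3, p=3015, q=209

3015/209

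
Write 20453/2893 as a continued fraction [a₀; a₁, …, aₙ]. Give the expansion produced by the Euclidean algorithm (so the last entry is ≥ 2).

[7; 14, 3, 9, 3, 2]

20453 = 7×2893 + 202
2893 = 14×202 + 65
202 = 3×65 + 7
65 = 9×7 + 2
7 = 3×2 + 1
2 = 2×1 + 0  (stop)
So 20453/2893 = [7; 14, 3, 9, 3, 2].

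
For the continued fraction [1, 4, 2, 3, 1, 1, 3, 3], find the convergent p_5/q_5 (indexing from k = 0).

87/71

Using pₖ = aₖpₖ₋₁ + pₖ₋₂, qₖ = aₖqₖ₋₁ + qₖ₋₂ (with p₋₁=1, p₋₂=0, q₋₁=0, q₋₂=1):
  k=0: a=1, p=1, q=1
  k=1: a=4, p=5, q=4
  k=2: a=2, p=11, q=9
  k=3: a=3, p=38, q=31
  k=4: a=1, p=49, q=40
  k=5: a=1, p=87, q=71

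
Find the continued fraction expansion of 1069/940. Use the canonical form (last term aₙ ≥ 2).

1069 = 1·940 + 129
940 = 7·129 + 37
129 = 3·37 + 18
37 = 2·18 + 1
18 = 18·1 + 0  (stop)
So 1069/940 = [1; 7, 3, 2, 18].

[1; 7, 3, 2, 18]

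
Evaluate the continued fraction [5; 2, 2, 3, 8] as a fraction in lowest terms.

763/141

Using pₖ = aₖpₖ₋₁ + pₖ₋₂ and qₖ = aₖqₖ₋₁ + qₖ₋₂:
  k=0: a=5, p=5, q=1
  k=1: a=2, p=11, q=2
  k=2: a=2, p=27, q=5
  k=3: a=3, p=92, q=17
  k=4: a=8, p=763, q=141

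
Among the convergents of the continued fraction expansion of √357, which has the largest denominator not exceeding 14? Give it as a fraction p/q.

170/9

√357 = [18; 1, 8, 2, 8, 1, 36, …] (period length 6).
Convergents:
  p_0/q_0 = 18/1
  p_1/q_1 = 19/1
  p_2/q_2 = 170/9
  p_3/q_3 = 359/19
q_2 = 9 ≤ 14 < 19 = q_3, so the answer is 170/9.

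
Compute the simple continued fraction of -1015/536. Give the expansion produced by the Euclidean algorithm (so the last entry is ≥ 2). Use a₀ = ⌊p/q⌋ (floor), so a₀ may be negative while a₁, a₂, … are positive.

[-2; 9, 2, 2, 11]

-1015 = -2·536 + 57
536 = 9·57 + 23
57 = 2·23 + 11
23 = 2·11 + 1
11 = 11·1 + 0  (stop)
So -1015/536 = [-2; 9, 2, 2, 11].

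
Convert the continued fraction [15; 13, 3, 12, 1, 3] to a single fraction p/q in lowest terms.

Fold from the inside: start with 3/1.
  1 + 1/3 = 4/3
  12 + 3/4 = 51/4
  3 + 4/51 = 157/51
  13 + 51/157 = 2092/157
  15 + 157/2092 = 31537/2092

31537/2092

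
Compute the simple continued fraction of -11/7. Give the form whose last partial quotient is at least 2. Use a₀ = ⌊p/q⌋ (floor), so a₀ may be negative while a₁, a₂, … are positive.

-11 = -2×7 + 3
7 = 2×3 + 1
3 = 3×1 + 0  (stop)
So -11/7 = [-2; 2, 3].

[-2; 2, 3]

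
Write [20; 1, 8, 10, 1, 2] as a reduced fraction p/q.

Using pₖ = aₖpₖ₋₁ + pₖ₋₂ and qₖ = aₖqₖ₋₁ + qₖ₋₂:
  k=0: a=20, p=20, q=1
  k=1: a=1, p=21, q=1
  k=2: a=8, p=188, q=9
  k=3: a=10, p=1901, q=91
  k=4: a=1, p=2089, q=100
  k=5: a=2, p=6079, q=291

6079/291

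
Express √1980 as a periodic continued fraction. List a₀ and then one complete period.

a₀ = ⌊√1980⌋ = 44.
With m₀=0, d₀=1 and mₖ₊₁ = dₖaₖ − mₖ, dₖ₊₁ = (n − mₖ₊₁²)/dₖ, aₖ₊₁ = ⌊(a₀+mₖ₊₁)/dₖ₊₁⌋:
  k=1: m=44, d=44, a=2
  k=2: m=44, d=1, a=88
d=1 and a=2a₀=88 at k=2, so the next step gives (m, d) = (44, 44) again — its k=1 value — and the period has length 2.

[44; 2, 88]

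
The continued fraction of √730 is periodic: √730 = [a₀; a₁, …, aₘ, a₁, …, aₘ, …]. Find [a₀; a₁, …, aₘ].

[27; 54]

a₀ = ⌊√730⌋ = 27.
With m₀=0, d₀=1 and mₖ₊₁ = dₖaₖ − mₖ, dₖ₊₁ = (n − mₖ₊₁²)/dₖ, aₖ₊₁ = ⌊(a₀+mₖ₊₁)/dₖ₊₁⌋:
  k=1: m=27, d=1, a=54
d=1 and a=2a₀=54 at k=1, so the next step gives (m, d) = (27, 1) again — its k=1 value — and the period has length 1.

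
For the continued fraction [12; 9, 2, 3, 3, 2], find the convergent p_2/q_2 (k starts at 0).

230/19

Using pₖ = aₖpₖ₋₁ + pₖ₋₂, qₖ = aₖqₖ₋₁ + qₖ₋₂ (with p₋₁=1, p₋₂=0, q₋₁=0, q₋₂=1):
  k=0: a=12, p=12, q=1
  k=1: a=9, p=109, q=9
  k=2: a=2, p=230, q=19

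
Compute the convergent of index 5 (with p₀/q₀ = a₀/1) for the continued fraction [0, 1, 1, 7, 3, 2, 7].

58/109

Using pₖ = aₖpₖ₋₁ + pₖ₋₂, qₖ = aₖqₖ₋₁ + qₖ₋₂ (with p₋₁=1, p₋₂=0, q₋₁=0, q₋₂=1):
  k=0: a=0, p=0, q=1
  k=1: a=1, p=1, q=1
  k=2: a=1, p=1, q=2
  k=3: a=7, p=8, q=15
  k=4: a=3, p=25, q=47
  k=5: a=2, p=58, q=109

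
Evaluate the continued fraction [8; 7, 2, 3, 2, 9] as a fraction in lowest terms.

Fold from the inside: start with 9/1.
  2 + 1/9 = 19/9
  3 + 9/19 = 66/19
  2 + 19/66 = 151/66
  7 + 66/151 = 1123/151
  8 + 151/1123 = 9135/1123

9135/1123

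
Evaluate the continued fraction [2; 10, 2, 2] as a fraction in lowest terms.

109/52

Using pₖ = aₖpₖ₋₁ + pₖ₋₂ and qₖ = aₖqₖ₋₁ + qₖ₋₂:
  k=0: a=2, p=2, q=1
  k=1: a=10, p=21, q=10
  k=2: a=2, p=44, q=21
  k=3: a=2, p=109, q=52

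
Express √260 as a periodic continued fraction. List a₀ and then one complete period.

[16; 8, 32]

a₀ = ⌊√260⌋ = 16.
With m₀=0, d₀=1 and mₖ₊₁ = dₖaₖ − mₖ, dₖ₊₁ = (n − mₖ₊₁²)/dₖ, aₖ₊₁ = ⌊(a₀+mₖ₊₁)/dₖ₊₁⌋:
  k=1: m=16, d=4, a=8
  k=2: m=16, d=1, a=32
d=1 and a=2a₀=32 at k=2, so the next step gives (m, d) = (16, 4) again — its k=1 value — and the period has length 2.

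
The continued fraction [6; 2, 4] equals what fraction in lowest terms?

Fold from the inside: start with 4/1.
  2 + 1/4 = 9/4
  6 + 4/9 = 58/9

58/9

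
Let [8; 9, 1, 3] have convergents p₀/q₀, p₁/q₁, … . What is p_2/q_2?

Using pₖ = aₖpₖ₋₁ + pₖ₋₂, qₖ = aₖqₖ₋₁ + qₖ₋₂ (with p₋₁=1, p₋₂=0, q₋₁=0, q₋₂=1):
  k=0: a=8, p=8, q=1
  k=1: a=9, p=73, q=9
  k=2: a=1, p=81, q=10

81/10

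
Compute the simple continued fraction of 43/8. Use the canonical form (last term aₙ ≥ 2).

43 = 5×8 + 3
8 = 2×3 + 2
3 = 1×2 + 1
2 = 2×1 + 0  (stop)
So 43/8 = [5; 2, 1, 2].

[5; 2, 1, 2]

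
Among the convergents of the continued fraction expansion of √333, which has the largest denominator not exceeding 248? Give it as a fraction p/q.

√333 = [18; 4, 36, …] (period length 2).
Convergents:
  p_0/q_0 = 18/1
  p_1/q_1 = 73/4
  p_2/q_2 = 2646/145
  p_3/q_3 = 10657/584
q_2 = 145 ≤ 248 < 584 = q_3, so the answer is 2646/145.

2646/145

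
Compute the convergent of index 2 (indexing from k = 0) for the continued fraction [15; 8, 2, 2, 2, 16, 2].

257/17

Using pₖ = aₖpₖ₋₁ + pₖ₋₂, qₖ = aₖqₖ₋₁ + qₖ₋₂ (with p₋₁=1, p₋₂=0, q₋₁=0, q₋₂=1):
  k=0: a=15, p=15, q=1
  k=1: a=8, p=121, q=8
  k=2: a=2, p=257, q=17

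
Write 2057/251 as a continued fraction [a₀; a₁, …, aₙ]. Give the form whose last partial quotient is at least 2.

2057 = 8×251 + 49
251 = 5×49 + 6
49 = 8×6 + 1
6 = 6×1 + 0  (stop)
So 2057/251 = [8; 5, 8, 6].

[8; 5, 8, 6]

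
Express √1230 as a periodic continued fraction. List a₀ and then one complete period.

a₀ = ⌊√1230⌋ = 35.

[35; 14, 70]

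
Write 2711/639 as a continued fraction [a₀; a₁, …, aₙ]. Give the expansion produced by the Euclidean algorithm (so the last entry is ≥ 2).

2711 = 4·639 + 155
639 = 4·155 + 19
155 = 8·19 + 3
19 = 6·3 + 1
3 = 3·1 + 0  (stop)
So 2711/639 = [4; 4, 8, 6, 3].

[4; 4, 8, 6, 3]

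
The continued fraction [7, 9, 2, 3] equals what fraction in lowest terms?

469/66

Fold from the inside: start with 3/1.
  2 + 1/3 = 7/3
  9 + 3/7 = 66/7
  7 + 7/66 = 469/66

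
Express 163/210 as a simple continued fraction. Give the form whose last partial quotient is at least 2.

[0; 1, 3, 2, 7, 3]

163 = 0·210 + 163
210 = 1·163 + 47
163 = 3·47 + 22
47 = 2·22 + 3
22 = 7·3 + 1
3 = 3·1 + 0  (stop)
So 163/210 = [0; 1, 3, 2, 7, 3].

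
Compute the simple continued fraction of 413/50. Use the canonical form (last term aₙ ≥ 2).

413 = 8·50 + 13
50 = 3·13 + 11
13 = 1·11 + 2
11 = 5·2 + 1
2 = 2·1 + 0  (stop)
So 413/50 = [8; 3, 1, 5, 2].

[8; 3, 1, 5, 2]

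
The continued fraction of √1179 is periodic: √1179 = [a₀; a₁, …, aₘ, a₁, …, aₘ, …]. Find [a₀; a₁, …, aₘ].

[34; 2, 1, 33, 1, 2, 68]

a₀ = ⌊√1179⌋ = 34.
With m₀=0, d₀=1 and mₖ₊₁ = dₖaₖ − mₖ, dₖ₊₁ = (n − mₖ₊₁²)/dₖ, aₖ₊₁ = ⌊(a₀+mₖ₊₁)/dₖ₊₁⌋:
  k=1: m=34, d=23, a=2
  k=2: m=12, d=45, a=1
  k=3: m=33, d=2, a=33
  k=4: m=33, d=45, a=1
  k=5: m=12, d=23, a=2
  k=6: m=34, d=1, a=68
d=1 and a=2a₀=68 at k=6, so the next step gives (m, d) = (34, 23) again — its k=1 value — and the period has length 6.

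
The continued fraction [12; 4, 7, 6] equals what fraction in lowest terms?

Fold from the inside: start with 6/1.
  7 + 1/6 = 43/6
  4 + 6/43 = 178/43
  12 + 43/178 = 2179/178

2179/178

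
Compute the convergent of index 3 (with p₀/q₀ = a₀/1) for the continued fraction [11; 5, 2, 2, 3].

302/27

Using pₖ = aₖpₖ₋₁ + pₖ₋₂, qₖ = aₖqₖ₋₁ + qₖ₋₂ (with p₋₁=1, p₋₂=0, q₋₁=0, q₋₂=1):
  k=0: a=11, p=11, q=1
  k=1: a=5, p=56, q=5
  k=2: a=2, p=123, q=11
  k=3: a=2, p=302, q=27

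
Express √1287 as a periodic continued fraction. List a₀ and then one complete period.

a₀ = ⌊√1287⌋ = 35.
With m₀=0, d₀=1 and mₖ₊₁ = dₖaₖ − mₖ, dₖ₊₁ = (n − mₖ₊₁²)/dₖ, aₖ₊₁ = ⌊(a₀+mₖ₊₁)/dₖ₊₁⌋:
  k=1: m=35, d=62, a=1
  k=2: m=27, d=9, a=6
  k=3: m=27, d=62, a=1
  k=4: m=35, d=1, a=70
d=1 and a=2a₀=70 at k=4, so the next step gives (m, d) = (35, 62) again — its k=1 value — and the period has length 4.

[35; 1, 6, 1, 70]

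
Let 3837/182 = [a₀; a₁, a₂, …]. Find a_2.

3837 = 21·182 + 15   →  a_0 = 21
182 = 12·15 + 2   →  a_1 = 12
15 = 7·2 + 1   →  a_2 = 7

7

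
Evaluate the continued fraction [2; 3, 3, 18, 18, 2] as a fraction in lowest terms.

15623/6791

Using pₖ = aₖpₖ₋₁ + pₖ₋₂ and qₖ = aₖqₖ₋₁ + qₖ₋₂:
  k=0: a=2, p=2, q=1
  k=1: a=3, p=7, q=3
  k=2: a=3, p=23, q=10
  k=3: a=18, p=421, q=183
  k=4: a=18, p=7601, q=3304
  k=5: a=2, p=15623, q=6791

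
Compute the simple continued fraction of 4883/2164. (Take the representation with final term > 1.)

[2; 3, 1, 8, 1, 10, 5]

4883 = 2×2164 + 555
2164 = 3×555 + 499
555 = 1×499 + 56
499 = 8×56 + 51
56 = 1×51 + 5
51 = 10×5 + 1
5 = 5×1 + 0  (stop)
So 4883/2164 = [2; 3, 1, 8, 1, 10, 5].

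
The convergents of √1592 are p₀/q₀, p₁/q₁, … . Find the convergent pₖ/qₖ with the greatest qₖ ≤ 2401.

31880/799

√1592 = [39; 1, 8, 1, 78, …] (period length 4).
Convergents:
  p_0/q_0 = 39/1
  p_1/q_1 = 40/1
  p_2/q_2 = 359/9
  p_3/q_3 = 399/10
  p_4/q_4 = 31481/789
  p_5/q_5 = 31880/799
  p_6/q_6 = 286521/7181
q_5 = 799 ≤ 2401 < 7181 = q_6, so the answer is 31880/799.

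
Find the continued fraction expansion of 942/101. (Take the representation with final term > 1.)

[9; 3, 16, 2]

942 = 9×101 + 33
101 = 3×33 + 2
33 = 16×2 + 1
2 = 2×1 + 0  (stop)
So 942/101 = [9; 3, 16, 2].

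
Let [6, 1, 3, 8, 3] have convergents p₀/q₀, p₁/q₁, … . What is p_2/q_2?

Using pₖ = aₖpₖ₋₁ + pₖ₋₂, qₖ = aₖqₖ₋₁ + qₖ₋₂ (with p₋₁=1, p₋₂=0, q₋₁=0, q₋₂=1):
  k=0: a=6, p=6, q=1
  k=1: a=1, p=7, q=1
  k=2: a=3, p=27, q=4

27/4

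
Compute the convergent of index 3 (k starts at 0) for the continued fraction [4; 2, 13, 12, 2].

1461/326

Using pₖ = aₖpₖ₋₁ + pₖ₋₂, qₖ = aₖqₖ₋₁ + qₖ₋₂ (with p₋₁=1, p₋₂=0, q₋₁=0, q₋₂=1):
  k=0: a=4, p=4, q=1
  k=1: a=2, p=9, q=2
  k=2: a=13, p=121, q=27
  k=3: a=12, p=1461, q=326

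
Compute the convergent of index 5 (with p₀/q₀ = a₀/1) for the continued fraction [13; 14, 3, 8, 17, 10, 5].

805729/61648

Using pₖ = aₖpₖ₋₁ + pₖ₋₂, qₖ = aₖqₖ₋₁ + qₖ₋₂ (with p₋₁=1, p₋₂=0, q₋₁=0, q₋₂=1):
  k=0: a=13, p=13, q=1
  k=1: a=14, p=183, q=14
  k=2: a=3, p=562, q=43
  k=3: a=8, p=4679, q=358
  k=4: a=17, p=80105, q=6129
  k=5: a=10, p=805729, q=61648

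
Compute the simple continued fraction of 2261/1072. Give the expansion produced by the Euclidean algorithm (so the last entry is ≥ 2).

[2; 9, 6, 6, 3]

2261 = 2·1072 + 117
1072 = 9·117 + 19
117 = 6·19 + 3
19 = 6·3 + 1
3 = 3·1 + 0  (stop)
So 2261/1072 = [2; 9, 6, 6, 3].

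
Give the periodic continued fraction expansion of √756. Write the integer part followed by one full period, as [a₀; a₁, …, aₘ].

[27; 2, 54]

a₀ = ⌊√756⌋ = 27.
With m₀=0, d₀=1 and mₖ₊₁ = dₖaₖ − mₖ, dₖ₊₁ = (n − mₖ₊₁²)/dₖ, aₖ₊₁ = ⌊(a₀+mₖ₊₁)/dₖ₊₁⌋:
  k=1: m=27, d=27, a=2
  k=2: m=27, d=1, a=54
d=1 and a=2a₀=54 at k=2, so the next step gives (m, d) = (27, 27) again — its k=1 value — and the period has length 2.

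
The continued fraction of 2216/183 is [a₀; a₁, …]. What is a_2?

2216 = 12·183 + 20   →  a_0 = 12
183 = 9·20 + 3   →  a_1 = 9
20 = 6·3 + 2   →  a_2 = 6

6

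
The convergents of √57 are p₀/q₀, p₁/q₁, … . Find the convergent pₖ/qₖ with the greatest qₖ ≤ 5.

15/2

√57 = [7; 1, 1, 4, 1, 1, 14, …] (period length 6).
Convergents:
  p_0/q_0 = 7/1
  p_1/q_1 = 8/1
  p_2/q_2 = 15/2
  p_3/q_3 = 68/9
q_2 = 2 ≤ 5 < 9 = q_3, so the answer is 15/2.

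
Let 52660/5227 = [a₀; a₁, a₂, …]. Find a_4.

52660 = 10·5227 + 390   →  a_0 = 10
5227 = 13·390 + 157   →  a_1 = 13
390 = 2·157 + 76   →  a_2 = 2
157 = 2·76 + 5   →  a_3 = 2
76 = 15·5 + 1   →  a_4 = 15

15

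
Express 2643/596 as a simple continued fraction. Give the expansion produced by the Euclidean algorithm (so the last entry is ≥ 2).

[4; 2, 3, 3, 8, 3]

2643 = 4×596 + 259
596 = 2×259 + 78
259 = 3×78 + 25
78 = 3×25 + 3
25 = 8×3 + 1
3 = 3×1 + 0  (stop)
So 2643/596 = [4; 2, 3, 3, 8, 3].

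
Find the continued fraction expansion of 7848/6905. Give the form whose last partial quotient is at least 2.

7848 = 1·6905 + 943
6905 = 7·943 + 304
943 = 3·304 + 31
304 = 9·31 + 25
31 = 1·25 + 6
25 = 4·6 + 1
6 = 6·1 + 0  (stop)
So 7848/6905 = [1; 7, 3, 9, 1, 4, 6].

[1; 7, 3, 9, 1, 4, 6]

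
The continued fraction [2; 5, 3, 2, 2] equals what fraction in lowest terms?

197/90

Fold from the inside: start with 2/1.
  2 + 1/2 = 5/2
  3 + 2/5 = 17/5
  5 + 5/17 = 90/17
  2 + 17/90 = 197/90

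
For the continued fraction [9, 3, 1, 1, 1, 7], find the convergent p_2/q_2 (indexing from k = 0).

37/4

Using pₖ = aₖpₖ₋₁ + pₖ₋₂, qₖ = aₖqₖ₋₁ + qₖ₋₂ (with p₋₁=1, p₋₂=0, q₋₁=0, q₋₂=1):
  k=0: a=9, p=9, q=1
  k=1: a=3, p=28, q=3
  k=2: a=1, p=37, q=4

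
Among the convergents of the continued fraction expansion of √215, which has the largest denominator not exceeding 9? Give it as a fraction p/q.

44/3

√215 = [14; 1, 1, 1, 28, …] (period length 4).
Convergents:
  p_0/q_0 = 14/1
  p_1/q_1 = 15/1
  p_2/q_2 = 29/2
  p_3/q_3 = 44/3
  p_4/q_4 = 1261/86
q_3 = 3 ≤ 9 < 86 = q_4, so the answer is 44/3.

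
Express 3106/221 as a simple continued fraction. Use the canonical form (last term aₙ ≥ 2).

3106 = 14*221 + 12
221 = 18*12 + 5
12 = 2*5 + 2
5 = 2*2 + 1
2 = 2*1 + 0  (stop)
So 3106/221 = [14; 18, 2, 2, 2].

[14; 18, 2, 2, 2]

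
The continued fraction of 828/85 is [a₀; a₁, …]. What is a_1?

1

828 = 9·85 + 63   →  a_0 = 9
85 = 1·63 + 22   →  a_1 = 1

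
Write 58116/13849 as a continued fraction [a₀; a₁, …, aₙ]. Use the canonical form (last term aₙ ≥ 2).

58116 = 4·13849 + 2720
13849 = 5·2720 + 249
2720 = 10·249 + 230
249 = 1·230 + 19
230 = 12·19 + 2
19 = 9·2 + 1
2 = 2·1 + 0  (stop)
So 58116/13849 = [4; 5, 10, 1, 12, 9, 2].

[4; 5, 10, 1, 12, 9, 2]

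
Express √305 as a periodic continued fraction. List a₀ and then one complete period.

[17; 2, 6, 2, 34]

a₀ = ⌊√305⌋ = 17.
With m₀=0, d₀=1 and mₖ₊₁ = dₖaₖ − mₖ, dₖ₊₁ = (n − mₖ₊₁²)/dₖ, aₖ₊₁ = ⌊(a₀+mₖ₊₁)/dₖ₊₁⌋:
  k=1: m=17, d=16, a=2
  k=2: m=15, d=5, a=6
  k=3: m=15, d=16, a=2
  k=4: m=17, d=1, a=34
d=1 and a=2a₀=34 at k=4, so the next step gives (m, d) = (17, 16) again — its k=1 value — and the period has length 4.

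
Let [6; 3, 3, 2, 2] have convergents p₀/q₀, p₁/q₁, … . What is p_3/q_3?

Using pₖ = aₖpₖ₋₁ + pₖ₋₂, qₖ = aₖqₖ₋₁ + qₖ₋₂ (with p₋₁=1, p₋₂=0, q₋₁=0, q₋₂=1):
  k=0: a=6, p=6, q=1
  k=1: a=3, p=19, q=3
  k=2: a=3, p=63, q=10
  k=3: a=2, p=145, q=23

145/23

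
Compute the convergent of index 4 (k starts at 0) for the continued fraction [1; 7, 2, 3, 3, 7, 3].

Using pₖ = aₖpₖ₋₁ + pₖ₋₂, qₖ = aₖqₖ₋₁ + qₖ₋₂ (with p₋₁=1, p₋₂=0, q₋₁=0, q₋₂=1):
  k=0: a=1, p=1, q=1
  k=1: a=7, p=8, q=7
  k=2: a=2, p=17, q=15
  k=3: a=3, p=59, q=52
  k=4: a=3, p=194, q=171

194/171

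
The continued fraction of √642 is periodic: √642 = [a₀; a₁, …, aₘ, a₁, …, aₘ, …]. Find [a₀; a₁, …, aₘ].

[25; 2, 1, 24, 1, 2, 50]

a₀ = ⌊√642⌋ = 25.
With m₀=0, d₀=1 and mₖ₊₁ = dₖaₖ − mₖ, dₖ₊₁ = (n − mₖ₊₁²)/dₖ, aₖ₊₁ = ⌊(a₀+mₖ₊₁)/dₖ₊₁⌋:
  k=1: m=25, d=17, a=2
  k=2: m=9, d=33, a=1
  k=3: m=24, d=2, a=24
  k=4: m=24, d=33, a=1
  k=5: m=9, d=17, a=2
  k=6: m=25, d=1, a=50
d=1 and a=2a₀=50 at k=6, so the next step gives (m, d) = (25, 17) again — its k=1 value — and the period has length 6.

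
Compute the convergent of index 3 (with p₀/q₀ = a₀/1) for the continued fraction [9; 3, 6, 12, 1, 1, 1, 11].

Using pₖ = aₖpₖ₋₁ + pₖ₋₂, qₖ = aₖqₖ₋₁ + qₖ₋₂ (with p₋₁=1, p₋₂=0, q₋₁=0, q₋₂=1):
  k=0: a=9, p=9, q=1
  k=1: a=3, p=28, q=3
  k=2: a=6, p=177, q=19
  k=3: a=12, p=2152, q=231

2152/231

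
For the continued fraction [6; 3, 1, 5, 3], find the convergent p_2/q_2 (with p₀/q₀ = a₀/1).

Using pₖ = aₖpₖ₋₁ + pₖ₋₂, qₖ = aₖqₖ₋₁ + qₖ₋₂ (with p₋₁=1, p₋₂=0, q₋₁=0, q₋₂=1):
  k=0: a=6, p=6, q=1
  k=1: a=3, p=19, q=3
  k=2: a=1, p=25, q=4

25/4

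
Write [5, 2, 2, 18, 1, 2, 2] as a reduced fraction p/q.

Using pₖ = aₖpₖ₋₁ + pₖ₋₂ and qₖ = aₖqₖ₋₁ + qₖ₋₂:
  k=0: a=5, p=5, q=1
  k=1: a=2, p=11, q=2
  k=2: a=2, p=27, q=5
  k=3: a=18, p=497, q=92
  k=4: a=1, p=524, q=97
  k=5: a=2, p=1545, q=286
  k=6: a=2, p=3614, q=669

3614/669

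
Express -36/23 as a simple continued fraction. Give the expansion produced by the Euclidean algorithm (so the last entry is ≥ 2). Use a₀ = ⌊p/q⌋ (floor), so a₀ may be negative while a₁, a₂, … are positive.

-36 = -2·23 + 10
23 = 2·10 + 3
10 = 3·3 + 1
3 = 3·1 + 0  (stop)
So -36/23 = [-2; 2, 3, 3].

[-2; 2, 3, 3]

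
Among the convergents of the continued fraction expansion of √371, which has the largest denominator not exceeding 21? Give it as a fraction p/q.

√371 = [19; 3, 1, 4, 1, 3, 38, …] (period length 6).
Convergents:
  p_0/q_0 = 19/1
  p_1/q_1 = 58/3
  p_2/q_2 = 77/4
  p_3/q_3 = 366/19
  p_4/q_4 = 443/23
q_3 = 19 ≤ 21 < 23 = q_4, so the answer is 366/19.

366/19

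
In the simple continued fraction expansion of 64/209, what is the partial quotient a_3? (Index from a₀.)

1

64 = 0·209 + 64   →  a_0 = 0
209 = 3·64 + 17   →  a_1 = 3
64 = 3·17 + 13   →  a_2 = 3
17 = 1·13 + 4   →  a_3 = 1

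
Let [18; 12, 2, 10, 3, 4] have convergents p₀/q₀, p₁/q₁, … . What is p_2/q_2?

452/25

Using pₖ = aₖpₖ₋₁ + pₖ₋₂, qₖ = aₖqₖ₋₁ + qₖ₋₂ (with p₋₁=1, p₋₂=0, q₋₁=0, q₋₂=1):
  k=0: a=18, p=18, q=1
  k=1: a=12, p=217, q=12
  k=2: a=2, p=452, q=25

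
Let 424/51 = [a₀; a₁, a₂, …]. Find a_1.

3

424 = 8·51 + 16   →  a_0 = 8
51 = 3·16 + 3   →  a_1 = 3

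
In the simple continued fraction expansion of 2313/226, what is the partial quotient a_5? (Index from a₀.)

1

2313 = 10·226 + 53   →  a_0 = 10
226 = 4·53 + 14   →  a_1 = 4
53 = 3·14 + 11   →  a_2 = 3
14 = 1·11 + 3   →  a_3 = 1
11 = 3·3 + 2   →  a_4 = 3
3 = 1·2 + 1   →  a_5 = 1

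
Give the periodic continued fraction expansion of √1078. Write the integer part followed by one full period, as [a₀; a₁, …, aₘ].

[32; 1, 4, 1, 64]

a₀ = ⌊√1078⌋ = 32.
With m₀=0, d₀=1 and mₖ₊₁ = dₖaₖ − mₖ, dₖ₊₁ = (n − mₖ₊₁²)/dₖ, aₖ₊₁ = ⌊(a₀+mₖ₊₁)/dₖ₊₁⌋:
  k=1: m=32, d=54, a=1
  k=2: m=22, d=11, a=4
  k=3: m=22, d=54, a=1
  k=4: m=32, d=1, a=64
d=1 and a=2a₀=64 at k=4, so the next step gives (m, d) = (32, 54) again — its k=1 value — and the period has length 4.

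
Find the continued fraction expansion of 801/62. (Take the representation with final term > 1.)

801 = 12*62 + 57
62 = 1*57 + 5
57 = 11*5 + 2
5 = 2*2 + 1
2 = 2*1 + 0  (stop)
So 801/62 = [12; 1, 11, 2, 2].

[12; 1, 11, 2, 2]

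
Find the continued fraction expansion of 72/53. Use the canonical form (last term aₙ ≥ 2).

72 = 1·53 + 19
53 = 2·19 + 15
19 = 1·15 + 4
15 = 3·4 + 3
4 = 1·3 + 1
3 = 3·1 + 0  (stop)
So 72/53 = [1; 2, 1, 3, 1, 3].

[1; 2, 1, 3, 1, 3]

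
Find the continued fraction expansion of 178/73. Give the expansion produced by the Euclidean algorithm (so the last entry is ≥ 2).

178 = 2·73 + 32
73 = 2·32 + 9
32 = 3·9 + 5
9 = 1·5 + 4
5 = 1·4 + 1
4 = 4·1 + 0  (stop)
So 178/73 = [2; 2, 3, 1, 1, 4].

[2; 2, 3, 1, 1, 4]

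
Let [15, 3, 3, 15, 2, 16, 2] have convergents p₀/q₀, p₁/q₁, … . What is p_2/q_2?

153/10

Using pₖ = aₖpₖ₋₁ + pₖ₋₂, qₖ = aₖqₖ₋₁ + qₖ₋₂ (with p₋₁=1, p₋₂=0, q₋₁=0, q₋₂=1):
  k=0: a=15, p=15, q=1
  k=1: a=3, p=46, q=3
  k=2: a=3, p=153, q=10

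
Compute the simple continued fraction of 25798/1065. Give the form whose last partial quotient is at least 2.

[24; 4, 2, 9, 2, 2, 2]

25798 = 24·1065 + 238
1065 = 4·238 + 113
238 = 2·113 + 12
113 = 9·12 + 5
12 = 2·5 + 2
5 = 2·2 + 1
2 = 2·1 + 0  (stop)
So 25798/1065 = [24; 4, 2, 9, 2, 2, 2].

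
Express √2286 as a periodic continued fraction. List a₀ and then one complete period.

a₀ = ⌊√2286⌋ = 47.
With m₀=0, d₀=1 and mₖ₊₁ = dₖaₖ − mₖ, dₖ₊₁ = (n − mₖ₊₁²)/dₖ, aₖ₊₁ = ⌊(a₀+mₖ₊₁)/dₖ₊₁⌋:
  k=1: m=47, d=77, a=1
  k=2: m=30, d=18, a=4
  k=3: m=42, d=29, a=3
  k=4: m=45, d=9, a=10
  k=5: m=45, d=29, a=3
  k=6: m=42, d=18, a=4
  k=7: m=30, d=77, a=1
  k=8: m=47, d=1, a=94
d=1 and a=2a₀=94 at k=8, so the next step gives (m, d) = (47, 77) again — its k=1 value — and the period has length 8.

[47; 1, 4, 3, 10, 3, 4, 1, 94]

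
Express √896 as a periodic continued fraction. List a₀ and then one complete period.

[29; 1, 13, 1, 58]

a₀ = ⌊√896⌋ = 29.
With m₀=0, d₀=1 and mₖ₊₁ = dₖaₖ − mₖ, dₖ₊₁ = (n − mₖ₊₁²)/dₖ, aₖ₊₁ = ⌊(a₀+mₖ₊₁)/dₖ₊₁⌋:
  k=1: m=29, d=55, a=1
  k=2: m=26, d=4, a=13
  k=3: m=26, d=55, a=1
  k=4: m=29, d=1, a=58
d=1 and a=2a₀=58 at k=4, so the next step gives (m, d) = (29, 55) again — its k=1 value — and the period has length 4.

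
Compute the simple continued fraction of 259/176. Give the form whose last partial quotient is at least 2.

259 = 1*176 + 83
176 = 2*83 + 10
83 = 8*10 + 3
10 = 3*3 + 1
3 = 3*1 + 0  (stop)
So 259/176 = [1; 2, 8, 3, 3].

[1; 2, 8, 3, 3]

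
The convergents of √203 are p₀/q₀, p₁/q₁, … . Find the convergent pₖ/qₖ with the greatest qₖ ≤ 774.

√203 = [14; 4, 28, …] (period length 2).
Convergents:
  p_0/q_0 = 14/1
  p_1/q_1 = 57/4
  p_2/q_2 = 1610/113
  p_3/q_3 = 6497/456
  p_4/q_4 = 183526/12881
q_3 = 456 ≤ 774 < 12881 = q_4, so the answer is 6497/456.

6497/456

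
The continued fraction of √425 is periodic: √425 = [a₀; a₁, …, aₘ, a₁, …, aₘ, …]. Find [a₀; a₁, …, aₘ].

a₀ = ⌊√425⌋ = 20.
With m₀=0, d₀=1 and mₖ₊₁ = dₖaₖ − mₖ, dₖ₊₁ = (n − mₖ₊₁²)/dₖ, aₖ₊₁ = ⌊(a₀+mₖ₊₁)/dₖ₊₁⌋:
  k=1: m=20, d=25, a=1
  k=2: m=5, d=16, a=1
  k=3: m=11, d=19, a=1
  k=4: m=8, d=19, a=1
  k=5: m=11, d=16, a=1
  k=6: m=5, d=25, a=1
  k=7: m=20, d=1, a=40
d=1 and a=2a₀=40 at k=7, so the next step gives (m, d) = (20, 25) again — its k=1 value — and the period has length 7.

[20; 1, 1, 1, 1, 1, 1, 40]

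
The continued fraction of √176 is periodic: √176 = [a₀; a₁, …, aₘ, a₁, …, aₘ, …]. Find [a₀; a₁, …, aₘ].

[13; 3, 1, 3, 26]

a₀ = ⌊√176⌋ = 13.
With m₀=0, d₀=1 and mₖ₊₁ = dₖaₖ − mₖ, dₖ₊₁ = (n − mₖ₊₁²)/dₖ, aₖ₊₁ = ⌊(a₀+mₖ₊₁)/dₖ₊₁⌋:
  k=1: m=13, d=7, a=3
  k=2: m=8, d=16, a=1
  k=3: m=8, d=7, a=3
  k=4: m=13, d=1, a=26
d=1 and a=2a₀=26 at k=4, so the next step gives (m, d) = (13, 7) again — its k=1 value — and the period has length 4.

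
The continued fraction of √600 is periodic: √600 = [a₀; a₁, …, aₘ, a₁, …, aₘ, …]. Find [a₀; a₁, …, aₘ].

[24; 2, 48]

a₀ = ⌊√600⌋ = 24.
With m₀=0, d₀=1 and mₖ₊₁ = dₖaₖ − mₖ, dₖ₊₁ = (n − mₖ₊₁²)/dₖ, aₖ₊₁ = ⌊(a₀+mₖ₊₁)/dₖ₊₁⌋:
  k=1: m=24, d=24, a=2
  k=2: m=24, d=1, a=48
d=1 and a=2a₀=48 at k=2, so the next step gives (m, d) = (24, 24) again — its k=1 value — and the period has length 2.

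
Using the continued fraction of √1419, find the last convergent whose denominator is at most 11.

√1419 = [37; 1, 2, 37, 2, 1, 74, …] (period length 6).
Convergents:
  p_0/q_0 = 37/1
  p_1/q_1 = 38/1
  p_2/q_2 = 113/3
  p_3/q_3 = 4219/112
q_2 = 3 ≤ 11 < 112 = q_3, so the answer is 113/3.

113/3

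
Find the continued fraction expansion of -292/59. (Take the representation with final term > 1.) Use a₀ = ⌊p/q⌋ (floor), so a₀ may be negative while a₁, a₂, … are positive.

-292 = -5×59 + 3
59 = 19×3 + 2
3 = 1×2 + 1
2 = 2×1 + 0  (stop)
So -292/59 = [-5; 19, 1, 2].

[-5; 19, 1, 2]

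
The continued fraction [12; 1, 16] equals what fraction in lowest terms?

220/17

Fold from the inside: start with 16/1.
  1 + 1/16 = 17/16
  12 + 16/17 = 220/17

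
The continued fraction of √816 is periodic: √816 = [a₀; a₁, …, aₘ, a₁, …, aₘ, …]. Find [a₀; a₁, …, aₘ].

a₀ = ⌊√816⌋ = 28.
With m₀=0, d₀=1 and mₖ₊₁ = dₖaₖ − mₖ, dₖ₊₁ = (n − mₖ₊₁²)/dₖ, aₖ₊₁ = ⌊(a₀+mₖ₊₁)/dₖ₊₁⌋:
  k=1: m=28, d=32, a=1
  k=2: m=4, d=25, a=1
  k=3: m=21, d=15, a=3
  k=4: m=24, d=16, a=3
  k=5: m=24, d=15, a=3
  k=6: m=21, d=25, a=1
  k=7: m=4, d=32, a=1
  k=8: m=28, d=1, a=56
d=1 and a=2a₀=56 at k=8, so the next step gives (m, d) = (28, 32) again — its k=1 value — and the period has length 8.

[28; 1, 1, 3, 3, 3, 1, 1, 56]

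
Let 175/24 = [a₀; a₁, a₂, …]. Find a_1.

3

175 = 7·24 + 7   →  a_0 = 7
24 = 3·7 + 3   →  a_1 = 3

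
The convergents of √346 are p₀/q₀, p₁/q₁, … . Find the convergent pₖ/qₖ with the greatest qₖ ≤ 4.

56/3

√346 = [18; 1, 1, 1, 1, 36, …] (period length 5).
Convergents:
  p_0/q_0 = 18/1
  p_1/q_1 = 19/1
  p_2/q_2 = 37/2
  p_3/q_3 = 56/3
  p_4/q_4 = 93/5
q_3 = 3 ≤ 4 < 5 = q_4, so the answer is 56/3.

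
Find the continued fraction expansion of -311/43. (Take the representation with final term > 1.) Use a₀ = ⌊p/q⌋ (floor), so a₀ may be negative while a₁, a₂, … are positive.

-311 = -8*43 + 33
43 = 1*33 + 10
33 = 3*10 + 3
10 = 3*3 + 1
3 = 3*1 + 0  (stop)
So -311/43 = [-8; 1, 3, 3, 3].

[-8; 1, 3, 3, 3]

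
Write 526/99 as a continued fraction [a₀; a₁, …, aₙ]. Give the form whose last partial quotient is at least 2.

526 = 5×99 + 31
99 = 3×31 + 6
31 = 5×6 + 1
6 = 6×1 + 0  (stop)
So 526/99 = [5; 3, 5, 6].

[5; 3, 5, 6]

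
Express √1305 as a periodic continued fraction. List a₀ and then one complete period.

[36; 8, 72]

a₀ = ⌊√1305⌋ = 36.
With m₀=0, d₀=1 and mₖ₊₁ = dₖaₖ − mₖ, dₖ₊₁ = (n − mₖ₊₁²)/dₖ, aₖ₊₁ = ⌊(a₀+mₖ₊₁)/dₖ₊₁⌋:
  k=1: m=36, d=9, a=8
  k=2: m=36, d=1, a=72
d=1 and a=2a₀=72 at k=2, so the next step gives (m, d) = (36, 9) again — its k=1 value — and the period has length 2.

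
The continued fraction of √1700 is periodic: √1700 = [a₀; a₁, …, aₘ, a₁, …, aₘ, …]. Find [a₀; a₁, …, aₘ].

a₀ = ⌊√1700⌋ = 41.

[41; 4, 3, 20, 3, 4, 82]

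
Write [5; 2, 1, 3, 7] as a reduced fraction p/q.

429/80

Using pₖ = aₖpₖ₋₁ + pₖ₋₂ and qₖ = aₖqₖ₋₁ + qₖ₋₂:
  k=0: a=5, p=5, q=1
  k=1: a=2, p=11, q=2
  k=2: a=1, p=16, q=3
  k=3: a=3, p=59, q=11
  k=4: a=7, p=429, q=80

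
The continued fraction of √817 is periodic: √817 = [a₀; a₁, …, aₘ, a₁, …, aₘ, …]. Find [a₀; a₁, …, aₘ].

[28; 1, 1, 2, 1, 1, 56]

a₀ = ⌊√817⌋ = 28.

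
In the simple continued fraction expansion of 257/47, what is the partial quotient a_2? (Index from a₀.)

257 = 5·47 + 22   →  a_0 = 5
47 = 2·22 + 3   →  a_1 = 2
22 = 7·3 + 1   →  a_2 = 7

7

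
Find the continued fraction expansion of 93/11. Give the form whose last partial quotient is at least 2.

93 = 8·11 + 5
11 = 2·5 + 1
5 = 5·1 + 0  (stop)
So 93/11 = [8; 2, 5].

[8; 2, 5]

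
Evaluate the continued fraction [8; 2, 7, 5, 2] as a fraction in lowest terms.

Fold from the inside: start with 2/1.
  5 + 1/2 = 11/2
  7 + 2/11 = 79/11
  2 + 11/79 = 169/79
  8 + 79/169 = 1431/169

1431/169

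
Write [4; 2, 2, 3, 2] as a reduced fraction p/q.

172/39

Fold from the inside: start with 2/1.
  3 + 1/2 = 7/2
  2 + 2/7 = 16/7
  2 + 7/16 = 39/16
  4 + 16/39 = 172/39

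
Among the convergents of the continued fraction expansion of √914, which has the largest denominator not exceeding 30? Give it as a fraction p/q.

√914 = [30; 4, 3, 3, 4, 60, …] (period length 5).
Convergents:
  p_0/q_0 = 30/1
  p_1/q_1 = 121/4
  p_2/q_2 = 393/13
  p_3/q_3 = 1300/43
q_2 = 13 ≤ 30 < 43 = q_3, so the answer is 393/13.

393/13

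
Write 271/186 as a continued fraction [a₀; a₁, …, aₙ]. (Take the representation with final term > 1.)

[1; 2, 5, 3, 5]

271 = 1·186 + 85
186 = 2·85 + 16
85 = 5·16 + 5
16 = 3·5 + 1
5 = 5·1 + 0  (stop)
So 271/186 = [1; 2, 5, 3, 5].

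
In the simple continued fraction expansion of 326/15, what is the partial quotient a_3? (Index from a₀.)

326 = 21·15 + 11   →  a_0 = 21
15 = 1·11 + 4   →  a_1 = 1
11 = 2·4 + 3   →  a_2 = 2
4 = 1·3 + 1   →  a_3 = 1

1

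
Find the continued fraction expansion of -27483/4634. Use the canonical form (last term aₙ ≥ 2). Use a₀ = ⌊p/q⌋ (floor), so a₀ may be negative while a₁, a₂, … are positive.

-27483 = -6*4634 + 321
4634 = 14*321 + 140
321 = 2*140 + 41
140 = 3*41 + 17
41 = 2*17 + 7
17 = 2*7 + 3
7 = 2*3 + 1
3 = 3*1 + 0  (stop)
So -27483/4634 = [-6; 14, 2, 3, 2, 2, 2, 3].

[-6; 14, 2, 3, 2, 2, 2, 3]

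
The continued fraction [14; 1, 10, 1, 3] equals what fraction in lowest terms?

701/47

Fold from the inside: start with 3/1.
  1 + 1/3 = 4/3
  10 + 3/4 = 43/4
  1 + 4/43 = 47/43
  14 + 43/47 = 701/47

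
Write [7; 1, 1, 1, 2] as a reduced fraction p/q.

61/8

Fold from the inside: start with 2/1.
  1 + 1/2 = 3/2
  1 + 2/3 = 5/3
  1 + 3/5 = 8/5
  7 + 5/8 = 61/8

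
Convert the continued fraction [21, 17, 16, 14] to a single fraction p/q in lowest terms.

80844/3839

Fold from the inside: start with 14/1.
  16 + 1/14 = 225/14
  17 + 14/225 = 3839/225
  21 + 225/3839 = 80844/3839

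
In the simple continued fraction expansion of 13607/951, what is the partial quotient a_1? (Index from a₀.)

3

13607 = 14·951 + 293   →  a_0 = 14
951 = 3·293 + 72   →  a_1 = 3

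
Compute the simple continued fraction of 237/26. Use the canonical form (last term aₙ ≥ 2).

237 = 9*26 + 3
26 = 8*3 + 2
3 = 1*2 + 1
2 = 2*1 + 0  (stop)
So 237/26 = [9; 8, 1, 2].

[9; 8, 1, 2]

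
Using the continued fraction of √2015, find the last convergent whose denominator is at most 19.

404/9

√2015 = [44; 1, 7, 1, 88, …] (period length 4).
Convergents:
  p_0/q_0 = 44/1
  p_1/q_1 = 45/1
  p_2/q_2 = 359/8
  p_3/q_3 = 404/9
  p_4/q_4 = 35911/800
q_3 = 9 ≤ 19 < 800 = q_4, so the answer is 404/9.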